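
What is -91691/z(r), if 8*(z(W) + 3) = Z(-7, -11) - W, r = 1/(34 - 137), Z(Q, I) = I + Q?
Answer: 75553384/4325 ≈ 17469.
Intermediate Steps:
r = -1/103 (r = 1/(-103) = -1/103 ≈ -0.0097087)
z(W) = -21/4 - W/8 (z(W) = -3 + ((-11 - 7) - W)/8 = -3 + (-18 - W)/8 = -3 + (-9/4 - W/8) = -21/4 - W/8)
-91691/z(r) = -91691/(-21/4 - 1/8*(-1/103)) = -91691/(-21/4 + 1/824) = -91691/(-4325/824) = -91691*(-824/4325) = 75553384/4325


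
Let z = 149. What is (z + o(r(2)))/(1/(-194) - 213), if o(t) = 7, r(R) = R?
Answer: -30264/41323 ≈ -0.73238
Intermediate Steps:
(z + o(r(2)))/(1/(-194) - 213) = (149 + 7)/(1/(-194) - 213) = 156/(-1/194 - 213) = 156/(-41323/194) = 156*(-194/41323) = -30264/41323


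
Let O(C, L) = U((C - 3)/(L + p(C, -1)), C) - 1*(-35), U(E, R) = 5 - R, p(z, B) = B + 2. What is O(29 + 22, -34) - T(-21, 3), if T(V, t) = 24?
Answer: -35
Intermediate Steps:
p(z, B) = 2 + B
O(C, L) = 40 - C (O(C, L) = (5 - C) - 1*(-35) = (5 - C) + 35 = 40 - C)
O(29 + 22, -34) - T(-21, 3) = (40 - (29 + 22)) - 1*24 = (40 - 1*51) - 24 = (40 - 51) - 24 = -11 - 24 = -35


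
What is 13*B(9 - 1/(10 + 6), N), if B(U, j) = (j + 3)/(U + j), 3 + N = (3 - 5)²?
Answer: 832/159 ≈ 5.2327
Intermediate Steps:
N = 1 (N = -3 + (3 - 5)² = -3 + (-2)² = -3 + 4 = 1)
B(U, j) = (3 + j)/(U + j)
13*B(9 - 1/(10 + 6), N) = 13*((3 + 1)/((9 - 1/(10 + 6)) + 1)) = 13*(4/((9 - 1/16) + 1)) = 13*(4/(143/16 + 1)) = 13*(4/(159/16)) = 13*((16/159)*4) = 13*(64/159) = 832/159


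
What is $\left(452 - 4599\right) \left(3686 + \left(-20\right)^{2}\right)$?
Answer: $-16944642$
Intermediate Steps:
$\left(452 - 4599\right) \left(3686 + \left(-20\right)^{2}\right) = - 4147 \left(3686 + 400\right) = \left(-4147\right) 4086 = -16944642$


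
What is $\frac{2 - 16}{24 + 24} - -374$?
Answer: $\frac{8969}{24} \approx 373.71$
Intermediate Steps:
$\frac{2 - 16}{24 + 24} - -374 = - \frac{14}{48} + 374 = \left(-14\right) \frac{1}{48} + 374 = - \frac{7}{24} + 374 = \frac{8969}{24}$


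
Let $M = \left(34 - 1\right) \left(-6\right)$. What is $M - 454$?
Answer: $-652$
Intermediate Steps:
$M = -198$ ($M = 33 \left(-6\right) = -198$)
$M - 454 = -198 - 454 = -652$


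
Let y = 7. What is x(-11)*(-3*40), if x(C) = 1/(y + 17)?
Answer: -5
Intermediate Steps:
x(C) = 1/24 (x(C) = 1/(7 + 17) = 1/24)
x(-11)*(-3*40) = (-3*40)/24 = (1/24)*(-120) = -5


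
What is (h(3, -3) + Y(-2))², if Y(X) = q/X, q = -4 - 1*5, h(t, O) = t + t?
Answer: 441/4 ≈ 110.25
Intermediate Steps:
h(t, O) = 2*t
q = -9 (q = -4 - 5 = -9)
Y(X) = -9/X
(h(3, -3) + Y(-2))² = (2*3 - 9/(-2))² = (6 - 9*(-½))² = (6 + 9/2)² = (21/2)² = 441/4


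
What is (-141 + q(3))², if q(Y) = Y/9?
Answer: 178084/9 ≈ 19787.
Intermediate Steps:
q(Y) = Y/9 (q(Y) = Y*(⅑) = Y/9)
(-141 + q(3))² = (-141 + (⅑)*3)² = (-141 + ⅓)² = (-422/3)² = 178084/9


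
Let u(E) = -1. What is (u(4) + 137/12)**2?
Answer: 15625/144 ≈ 108.51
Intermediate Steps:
(u(4) + 137/12)**2 = (-1 + 137/12)**2 = (125/12)**2 = 15625/144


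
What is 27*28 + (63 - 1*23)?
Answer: 796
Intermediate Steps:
27*28 + (63 - 1*23) = 756 + (63 - 23) = 756 + 40 = 796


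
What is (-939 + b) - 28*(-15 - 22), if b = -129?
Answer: -32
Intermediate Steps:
(-939 + b) - 28*(-15 - 22) = (-939 - 129) - 28*(-15 - 22) = -1068 - 28*(-37) = -1068 + 1036 = -32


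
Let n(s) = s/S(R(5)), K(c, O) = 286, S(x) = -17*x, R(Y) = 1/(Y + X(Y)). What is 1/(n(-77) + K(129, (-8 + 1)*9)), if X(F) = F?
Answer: 17/5632 ≈ 0.0030185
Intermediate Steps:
R(Y) = 1/(2*Y) (R(Y) = 1/(Y + Y) = 1/(2*Y))
n(s) = -10*s/17 (n(s) = s/((-17/(2*5))) = s/((-17*⅒)) = s/(-17/10) = s*(-10/17) = -10*s/17)
1/(n(-77) + K(129, (-8 + 1)*9)) = 1/(-10/17*(-77) + 286) = 1/(770/17 + 286) = 1/(5632/17) = 17/5632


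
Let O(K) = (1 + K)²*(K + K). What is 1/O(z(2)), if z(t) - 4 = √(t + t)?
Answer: 1/588 ≈ 0.0017007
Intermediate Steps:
z(t) = 4 + √2*√t (z(t) = 4 + √(t + t) = 4 + √(2*t) = 4 + √2*√t)
O(K) = 2*K*(1 + K)² (O(K) = (1 + K)²*(2*K) = 2*K*(1 + K)²)
1/O(z(2)) = 1/(2*(4 + √2*√2)*(1 + (4 + √2*√2))²) = 1/(2*(4 + 2)*(1 + (4 + 2))²) = 1/(2*6*(1 + 6)²) = 1/(2*6*7²) = 1/(2*6*49) = 1/588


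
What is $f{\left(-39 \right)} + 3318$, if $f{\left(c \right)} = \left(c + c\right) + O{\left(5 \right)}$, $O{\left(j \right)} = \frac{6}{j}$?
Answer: $\frac{16206}{5} \approx 3241.2$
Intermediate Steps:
$f{\left(c \right)} = \frac{6}{5} + 2 c$ ($f{\left(c \right)} = \left(c + c\right) + \frac{6}{5} = 2 c + 6 \cdot \frac{1}{5} = 2 c + \frac{6}{5} = \frac{6}{5} + 2 c$)
$f{\left(-39 \right)} + 3318 = \left(\frac{6}{5} + 2 \left(-39\right)\right) + 3318 = \left(\frac{6}{5} - 78\right) + 3318 = - \frac{384}{5} + 3318 = \frac{16206}{5}$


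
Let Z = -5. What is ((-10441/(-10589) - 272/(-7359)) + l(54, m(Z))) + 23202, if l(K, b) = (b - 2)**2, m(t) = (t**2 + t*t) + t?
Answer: 1952165137528/77924451 ≈ 25052.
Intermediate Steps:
m(t) = t + 2*t**2 (m(t) = (t**2 + t**2) + t = 2*t**2 + t = t + 2*t**2)
l(K, b) = (-2 + b)**2
((-10441/(-10589) - 272/(-7359)) + l(54, m(Z))) + 23202 = ((-10441/(-10589) - 272/(-7359)) + (-2 - 5*(1 + 2*(-5)))**2) + 23202 = ((-10441*(-1/10589) - 272*(-1/7359)) + (-2 - 5*(1 - 10))**2) + 23202 = ((10441/10589 + 272/7359) + (-2 - 5*(-9))**2) + 23202 = (79715527/77924451 + (-2 + 45)**2) + 23202 = (79715527/77924451 + 43**2) + 23202 = (79715527/77924451 + 1849) + 23202 = 144162025426/77924451 + 23202 = 1952165137528/77924451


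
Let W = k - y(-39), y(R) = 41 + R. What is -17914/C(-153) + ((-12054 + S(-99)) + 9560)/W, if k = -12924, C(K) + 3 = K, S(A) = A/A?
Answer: 2230243/19389 ≈ 115.03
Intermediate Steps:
S(A) = 1
C(K) = -3 + K
W = -12926 (W = -12924 - (41 - 39) = -12924 - 1*2 = -12924 - 2 = -12926)
-17914/C(-153) + ((-12054 + S(-99)) + 9560)/W = -17914/(-3 - 153) + ((-12054 + 1) + 9560)/(-12926) = -17914/(-156) + (-12053 + 9560)*(-1/12926) = -17914*(-1/156) - 2493*(-1/12926) = 689/6 + 2493/12926 = 2230243/19389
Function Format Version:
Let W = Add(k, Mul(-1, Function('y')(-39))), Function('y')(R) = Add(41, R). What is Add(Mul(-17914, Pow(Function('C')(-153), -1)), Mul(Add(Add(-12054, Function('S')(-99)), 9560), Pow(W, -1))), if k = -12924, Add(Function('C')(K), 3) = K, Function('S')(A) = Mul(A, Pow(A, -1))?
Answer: Rational(2230243, 19389) ≈ 115.03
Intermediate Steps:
Function('S')(A) = 1
Function('C')(K) = Add(-3, K)
W = -12926 (W = Add(-12924, Mul(-1, Add(41, -39))) = Add(-12924, Mul(-1, 2)) = Add(-12924, -2) = -12926)
Add(Mul(-17914, Pow(Function('C')(-153), -1)), Mul(Add(Add(-12054, Function('S')(-99)), 9560), Pow(W, -1))) = Add(Mul(-17914, Pow(Add(-3, -153), -1)), Mul(Add(Add(-12054, 1), 9560), Pow(-12926, -1))) = Add(Mul(-17914, Pow(-156, -1)), Mul(Add(-12053, 9560), Rational(-1, 12926))) = Add(Mul(-17914, Rational(-1, 156)), Mul(-2493, Rational(-1, 12926))) = Add(Rational(689, 6), Rational(2493, 12926)) = Rational(2230243, 19389)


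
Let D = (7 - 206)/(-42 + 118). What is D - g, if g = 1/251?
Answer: -50025/19076 ≈ -2.6224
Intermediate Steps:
g = 1/251 ≈ 0.0039841
D = -199/76 ≈ -2.6184
D - g = -199/76 - 1*1/251 = -199/76 - 1/251 = -50025/19076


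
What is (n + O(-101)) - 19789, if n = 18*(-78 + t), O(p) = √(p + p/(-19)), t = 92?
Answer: -19537 + 3*I*√3838/19 ≈ -19537.0 + 9.7818*I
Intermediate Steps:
O(p) = 3*√38*√p/19 (O(p) = √(p + p*(-1/19)) = √(p - p/19) = √(18*p/19) = 3*√38*√p/19)
n = 252 (n = 18*(-78 + 92) = 18*14 = 252)
(n + O(-101)) - 19789 = (252 + 3*√38*√(-101)/19) - 19789 = (252 + 3*√38*(I*√101)/19) - 19789 = (252 + 3*I*√3838/19) - 19789 = -19537 + 3*I*√3838/19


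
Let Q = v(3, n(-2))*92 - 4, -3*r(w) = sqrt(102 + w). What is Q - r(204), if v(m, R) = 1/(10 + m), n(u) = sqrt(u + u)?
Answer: 40/13 + sqrt(34) ≈ 8.9079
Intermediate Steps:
n(u) = sqrt(2)*sqrt(u) (n(u) = sqrt(2*u) = sqrt(2)*sqrt(u))
r(w) = -sqrt(102 + w)/3
Q = 40/13 (Q = 92/(10 + 3) - 4 = 92/13 - 4 = 40/13 ≈ 3.0769)
Q - r(204) = 40/13 - (-1)*sqrt(102 + 204)/3 = 40/13 - (-1)*sqrt(306)/3 = 40/13 - (-1)*3*sqrt(34)/3 = 40/13 - (-1)*sqrt(34) = 40/13 + sqrt(34)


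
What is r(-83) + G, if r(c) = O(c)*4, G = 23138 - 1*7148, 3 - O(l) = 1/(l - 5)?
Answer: 352045/22 ≈ 16002.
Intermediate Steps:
O(l) = 3 - 1/(-5 + l) (O(l) = 3 - 1/(l - 5) = 3 - 1/(-5 + l))
G = 15990 (G = 23138 - 7148 = 15990)
r(c) = 4*(-16 + 3*c)/(-5 + c) (r(c) = ((-16 + 3*c)/(-5 + c))*4 = 4*(-16 + 3*c)/(-5 + c))
r(-83) + G = 4*(-16 + 3*(-83))/(-5 - 83) + 15990 = 4*(-16 - 249)/(-88) + 15990 = 4*(-1/88)*(-265) + 15990 = 265/22 + 15990 = 352045/22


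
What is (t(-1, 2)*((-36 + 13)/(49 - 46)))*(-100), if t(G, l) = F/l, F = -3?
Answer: -1150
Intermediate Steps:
t(G, l) = -3/l
(t(-1, 2)*((-36 + 13)/(49 - 46)))*(-100) = ((-3/2)*((-36 + 13)/(49 - 46)))*(-100) = ((-3*½)*(-23/3))*(-100) = -(-69)/(2*3)*(-100) = -3/2*(-23/3)*(-100) = (23/2)*(-100) = -1150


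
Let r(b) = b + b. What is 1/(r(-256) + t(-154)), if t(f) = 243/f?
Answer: -154/79091 ≈ -0.0019471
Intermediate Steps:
r(b) = 2*b
1/(r(-256) + t(-154)) = 1/(2*(-256) + 243/(-154)) = 1/(-512 + 243*(-1/154)) = 1/(-512 - 243/154) = 1/(-79091/154) = -154/79091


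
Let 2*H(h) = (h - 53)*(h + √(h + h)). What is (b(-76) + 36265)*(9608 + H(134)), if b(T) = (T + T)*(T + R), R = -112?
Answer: 974884435 + 5252121*√67 ≈ 1.0179e+9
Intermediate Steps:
b(T) = 2*T*(-112 + T) (b(T) = (T + T)*(T - 112) = (2*T)*(-112 + T) = 2*T*(-112 + T))
H(h) = (-53 + h)*(h + √2*√h)/2 (H(h) = ((h - 53)*(h + √(h + h)))/2 = ((-53 + h)*(h + √(2*h)))/2 = ((-53 + h)*(h + √2*√h))/2 = (-53 + h)*(h + √2*√h)/2)
(b(-76) + 36265)*(9608 + H(134)) = (2*(-76)*(-112 - 76) + 36265)*(9608 + ((½)*134² - 53/2*134 + √2*134^(3/2)/2 - 53*√2*√134/2)) = (2*(-76)*(-188) + 36265)*(9608 + ((½)*17956 - 3551 + √2*(134*√134)/2 - 53*√67)) = (28576 + 36265)*(9608 + (8978 - 3551 + 134*√67 - 53*√67)) = 64841*(9608 + (5427 + 81*√67)) = 64841*(15035 + 81*√67) = 974884435 + 5252121*√67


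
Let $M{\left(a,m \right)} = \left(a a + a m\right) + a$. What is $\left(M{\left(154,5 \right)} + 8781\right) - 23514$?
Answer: $9907$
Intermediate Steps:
$M{\left(a,m \right)} = a + a^{2} + a m$ ($M{\left(a,m \right)} = \left(a^{2} + a m\right) + a = a + a^{2} + a m$)
$\left(M{\left(154,5 \right)} + 8781\right) - 23514 = \left(154 \left(1 + 154 + 5\right) + 8781\right) - 23514 = \left(154 \cdot 160 + 8781\right) - 23514 = \left(24640 + 8781\right) - 23514 = 33421 - 23514 = 9907$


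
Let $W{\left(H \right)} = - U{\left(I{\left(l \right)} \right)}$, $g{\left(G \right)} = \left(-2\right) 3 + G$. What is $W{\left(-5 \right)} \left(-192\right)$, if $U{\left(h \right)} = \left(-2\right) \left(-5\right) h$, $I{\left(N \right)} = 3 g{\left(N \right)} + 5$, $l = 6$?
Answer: $9600$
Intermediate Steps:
$g{\left(G \right)} = -6 + G$
$I{\left(N \right)} = -13 + 3 N$ ($I{\left(N \right)} = 3 \left(-6 + N\right) + 5 = \left(-18 + 3 N\right) + 5 = -13 + 3 N$)
$U{\left(h \right)} = 10 h$
$W{\left(H \right)} = -50$ ($W{\left(H \right)} = - 10 \left(-13 + 3 \cdot 6\right) = - 10 \left(-13 + 18\right) = - 10 \cdot 5 = \left(-1\right) 50 = -50$)
$W{\left(-5 \right)} \left(-192\right) = \left(-50\right) \left(-192\right) = 9600$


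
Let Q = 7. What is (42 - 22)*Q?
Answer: 140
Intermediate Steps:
(42 - 22)*Q = (42 - 22)*7 = 20*7 = 140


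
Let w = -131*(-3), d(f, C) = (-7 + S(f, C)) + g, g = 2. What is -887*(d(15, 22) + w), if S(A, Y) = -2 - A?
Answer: -329077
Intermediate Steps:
d(f, C) = -7 - f (d(f, C) = (-7 + (-2 - f)) + 2 = (-9 - f) + 2 = -7 - f)
w = 393
-887*(d(15, 22) + w) = -887*((-7 - 1*15) + 393) = -887*((-7 - 15) + 393) = -887*(-22 + 393) = -887*371 = -329077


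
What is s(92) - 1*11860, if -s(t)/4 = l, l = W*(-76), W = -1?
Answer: -12164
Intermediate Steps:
l = 76 (l = -1*(-76) = 76)
s(t) = -304 (s(t) = -4*76 = -304)
s(92) - 1*11860 = -304 - 1*11860 = -304 - 11860 = -12164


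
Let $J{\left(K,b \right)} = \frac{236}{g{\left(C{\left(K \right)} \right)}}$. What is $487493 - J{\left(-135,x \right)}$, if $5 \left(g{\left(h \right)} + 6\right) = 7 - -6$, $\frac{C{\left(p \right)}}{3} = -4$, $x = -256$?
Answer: $\frac{8288561}{17} \approx 4.8756 \cdot 10^{5}$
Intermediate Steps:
$C{\left(p \right)} = -12$ ($C{\left(p \right)} = 3 \left(-4\right) = -12$)
$g{\left(h \right)} = - \frac{17}{5}$ ($g{\left(h \right)} = -6 + \frac{7 - -6}{5} = -6 + \frac{7 + 6}{5} = -6 + \frac{1}{5} \cdot 13 = -6 + \frac{13}{5} = - \frac{17}{5}$)
$J{\left(K,b \right)} = - \frac{1180}{17}$ ($J{\left(K,b \right)} = \frac{236}{- \frac{17}{5}} = 236 \left(- \frac{5}{17}\right) = - \frac{1180}{17}$)
$487493 - J{\left(-135,x \right)} = 487493 - - \frac{1180}{17} = 487493 + \frac{1180}{17} = \frac{8288561}{17}$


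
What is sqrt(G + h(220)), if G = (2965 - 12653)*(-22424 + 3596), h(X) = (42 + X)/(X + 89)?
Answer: sqrt(17416275285342)/309 ≈ 13506.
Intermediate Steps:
h(X) = (42 + X)/(89 + X)
G = 182405664 (G = -9688*(-18828) = 182405664)
sqrt(G + h(220)) = sqrt(182405664 + (42 + 220)/(89 + 220)) = sqrt(182405664 + 262/309) = sqrt(56363350438/309) = sqrt(17416275285342)/309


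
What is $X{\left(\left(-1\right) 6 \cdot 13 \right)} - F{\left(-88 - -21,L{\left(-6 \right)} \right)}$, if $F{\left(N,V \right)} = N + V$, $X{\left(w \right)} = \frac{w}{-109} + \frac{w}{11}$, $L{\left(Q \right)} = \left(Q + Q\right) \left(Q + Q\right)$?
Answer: $- \frac{99967}{1199} \approx -83.375$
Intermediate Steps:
$L{\left(Q \right)} = 4 Q^{2}$ ($L{\left(Q \right)} = 2 Q 2 Q = 4 Q^{2}$)
$X{\left(w \right)} = \frac{98 w}{1199}$ ($X{\left(w \right)} = w \left(- \frac{1}{109}\right) + w \frac{1}{11} = - \frac{w}{109} + \frac{w}{11} = \frac{98 w}{1199}$)
$X{\left(\left(-1\right) 6 \cdot 13 \right)} - F{\left(-88 - -21,L{\left(-6 \right)} \right)} = \frac{98 \left(-1\right) 6 \cdot 13}{1199} - \left(\left(-88 - -21\right) + 4 \left(-6\right)^{2}\right) = \frac{98 \left(\left(-6\right) 13\right)}{1199} - \left(\left(-88 + 21\right) + 4 \cdot 36\right) = \frac{98}{1199} \left(-78\right) - \left(-67 + 144\right) = - \frac{7644}{1199} - 77 = - \frac{99967}{1199}$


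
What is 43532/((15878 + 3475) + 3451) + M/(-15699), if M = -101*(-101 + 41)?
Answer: 45434719/29833333 ≈ 1.5230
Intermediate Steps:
M = 6060 (M = -101*(-60) = 6060)
43532/((15878 + 3475) + 3451) + M/(-15699) = 43532/((15878 + 3475) + 3451) + 6060/(-15699) = 43532/(19353 + 3451) + 6060*(-1/15699) = 43532/22804 - 2020/5233 = 43532*(1/22804) - 2020/5233 = 10883/5701 - 2020/5233 = 45434719/29833333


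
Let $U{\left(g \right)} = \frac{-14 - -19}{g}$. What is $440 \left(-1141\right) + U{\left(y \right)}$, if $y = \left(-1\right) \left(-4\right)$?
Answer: $- \frac{2008155}{4} \approx -5.0204 \cdot 10^{5}$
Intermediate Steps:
$y = 4$
$U{\left(g \right)} = \frac{5}{g}$ ($U{\left(g \right)} = \frac{-14 + 19}{g} = \frac{5}{g}$)
$440 \left(-1141\right) + U{\left(y \right)} = 440 \left(-1141\right) + \frac{5}{4} = -502040 + 5 \cdot \frac{1}{4} = -502040 + \frac{5}{4} = - \frac{2008155}{4}$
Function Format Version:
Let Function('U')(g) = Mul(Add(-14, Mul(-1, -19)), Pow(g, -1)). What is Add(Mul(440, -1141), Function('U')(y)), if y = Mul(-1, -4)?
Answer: Rational(-2008155, 4) ≈ -5.0204e+5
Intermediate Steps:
y = 4
Function('U')(g) = Mul(5, Pow(g, -1)) (Function('U')(g) = Mul(Add(-14, 19), Pow(g, -1)) = Mul(5, Pow(g, -1)))
Add(Mul(440, -1141), Function('U')(y)) = Add(Mul(440, -1141), Mul(5, Pow(4, -1))) = Add(-502040, Mul(5, Rational(1, 4))) = Add(-502040, Rational(5, 4)) = Rational(-2008155, 4)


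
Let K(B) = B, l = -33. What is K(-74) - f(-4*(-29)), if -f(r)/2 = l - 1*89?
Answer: -318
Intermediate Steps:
f(r) = 244 (f(r) = -2*(-33 - 1*89) = -2*(-33 - 89) = -2*(-122) = 244)
K(-74) - f(-4*(-29)) = -74 - 1*244 = -74 - 244 = -318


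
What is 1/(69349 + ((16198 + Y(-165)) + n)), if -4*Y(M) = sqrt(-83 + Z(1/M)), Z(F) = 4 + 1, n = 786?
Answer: 53128/4586699627 + 2*I*sqrt(78)/59627095151 ≈ 1.1583e-5 + 2.9623e-10*I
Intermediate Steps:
Z(F) = 5
Y(M) = -I*sqrt(78)/4 (Y(M) = -sqrt(-83 + 5)/4 = -I*sqrt(78)/4)
1/(69349 + ((16198 + Y(-165)) + n)) = 1/(69349 + ((16198 - I*sqrt(78)/4) + 786)) = 1/(69349 + (16984 - I*sqrt(78)/4)) = 1/(86333 - I*sqrt(78)/4)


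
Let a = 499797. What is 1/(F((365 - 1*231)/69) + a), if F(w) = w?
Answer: 69/34486127 ≈ 2.0008e-6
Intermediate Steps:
1/(F((365 - 1*231)/69) + a) = 1/((365 - 1*231)/69 + 499797) = 1/((365 - 231)*(1/69) + 499797) = 1/(134*(1/69) + 499797) = 1/(134/69 + 499797) = 1/(34486127/69) = 69/34486127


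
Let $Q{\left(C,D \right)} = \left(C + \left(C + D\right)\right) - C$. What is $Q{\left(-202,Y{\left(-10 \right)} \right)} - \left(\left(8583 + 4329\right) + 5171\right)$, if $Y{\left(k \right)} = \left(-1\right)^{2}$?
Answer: $-18284$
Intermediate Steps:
$Y{\left(k \right)} = 1$
$Q{\left(C,D \right)} = C + D$ ($Q{\left(C,D \right)} = \left(D + 2 C\right) - C = C + D$)
$Q{\left(-202,Y{\left(-10 \right)} \right)} - \left(\left(8583 + 4329\right) + 5171\right) = \left(-202 + 1\right) - \left(\left(8583 + 4329\right) + 5171\right) = -201 - \left(12912 + 5171\right) = -201 - 18083 = -18284$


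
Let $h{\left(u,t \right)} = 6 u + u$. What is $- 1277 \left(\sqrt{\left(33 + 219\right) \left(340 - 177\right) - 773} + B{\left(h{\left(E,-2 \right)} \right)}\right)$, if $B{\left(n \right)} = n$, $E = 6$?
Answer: $-53634 - 1277 \sqrt{40303} \approx -3.1 \cdot 10^{5}$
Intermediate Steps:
$h{\left(u,t \right)} = 7 u$
$- 1277 \left(\sqrt{\left(33 + 219\right) \left(340 - 177\right) - 773} + B{\left(h{\left(E,-2 \right)} \right)}\right) = - 1277 \left(\sqrt{\left(33 + 219\right) \left(340 - 177\right) - 773} + 7 \cdot 6\right) = - 1277 \left(\sqrt{252 \cdot 163 - 773} + 42\right) = - 1277 \left(\sqrt{41076 - 773} + 42\right) = - 1277 \left(\sqrt{40303} + 42\right) = - 1277 \left(42 + \sqrt{40303}\right) = -53634 - 1277 \sqrt{40303}$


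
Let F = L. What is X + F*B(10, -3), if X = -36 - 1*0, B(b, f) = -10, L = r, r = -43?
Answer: 394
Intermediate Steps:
L = -43
X = -36 (X = -36 + 0 = -36)
F = -43
X + F*B(10, -3) = -36 - 43*(-10) = -36 + 430 = 394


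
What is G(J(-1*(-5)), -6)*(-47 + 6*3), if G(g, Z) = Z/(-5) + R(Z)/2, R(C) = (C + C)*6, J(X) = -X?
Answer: 5046/5 ≈ 1009.2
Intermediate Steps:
R(C) = 12*C (R(C) = (2*C)*6 = 12*C)
G(g, Z) = 29*Z/5 (G(g, Z) = Z/(-5) + (12*Z)/2 = Z*(-1/5) + (12*Z)*(1/2) = -Z/5 + 6*Z = 29*Z/5)
G(J(-1*(-5)), -6)*(-47 + 6*3) = ((29/5)*(-6))*(-47 + 6*3) = -174*(-47 + 18)/5 = -174/5*(-29) = 5046/5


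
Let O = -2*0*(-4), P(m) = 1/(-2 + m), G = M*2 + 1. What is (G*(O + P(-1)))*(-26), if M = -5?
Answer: -78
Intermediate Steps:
G = -9 (G = -5*2 + 1 = -10 + 1 = -9)
O = 0 (O = 0*(-4) = 0)
(G*(O + P(-1)))*(-26) = -9*(0 + 1/(-2 - 1))*(-26) = -9*(0 + 1/(-3))*(-26) = -9*(0 - 1/3)*(-26) = -9*(-1/3)*(-26) = 3*(-26) = -78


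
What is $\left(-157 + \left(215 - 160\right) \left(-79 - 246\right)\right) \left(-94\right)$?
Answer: $1695008$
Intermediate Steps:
$\left(-157 + \left(215 - 160\right) \left(-79 - 246\right)\right) \left(-94\right) = \left(-157 + \left(215 - 160\right) \left(-325\right)\right) \left(-94\right) = \left(-157 + 55 \left(-325\right)\right) \left(-94\right) = \left(-157 - 17875\right) \left(-94\right) = \left(-18032\right) \left(-94\right) = 1695008$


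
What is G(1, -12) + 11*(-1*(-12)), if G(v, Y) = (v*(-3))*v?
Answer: 129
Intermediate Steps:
G(v, Y) = -3*v² (G(v, Y) = (-3*v)*v = -3*v²)
G(1, -12) + 11*(-1*(-12)) = -3*1² + 11*(-1*(-12)) = -3*1 + 11*12 = -3 + 132 = 129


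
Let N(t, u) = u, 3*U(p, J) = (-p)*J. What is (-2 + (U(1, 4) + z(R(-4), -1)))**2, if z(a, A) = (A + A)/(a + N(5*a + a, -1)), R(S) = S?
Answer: 1936/225 ≈ 8.6044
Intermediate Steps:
U(p, J) = -J*p/3 (U(p, J) = ((-p)*J)/3 = (-J*p)/3 = -J*p/3)
z(a, A) = 2*A/(-1 + a) (z(a, A) = (A + A)/(a - 1) = (2*A)/(-1 + a) = 2*A/(-1 + a))
(-2 + (U(1, 4) + z(R(-4), -1)))**2 = (-2 + (-1/3*4*1 + 2*(-1)/(-1 - 4)))**2 = (-2 + (-4/3 + 2*(-1)/(-5)))**2 = (-2 + (-4/3 + 2*(-1)*(-1/5)))**2 = (-2 + (-4/3 + 2/5))**2 = (-2 - 14/15)**2 = (-44/15)**2 = 1936/225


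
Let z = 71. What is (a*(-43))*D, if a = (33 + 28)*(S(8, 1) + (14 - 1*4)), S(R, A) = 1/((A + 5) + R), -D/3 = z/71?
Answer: 1109529/14 ≈ 79252.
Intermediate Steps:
D = -3 (D = -213/71 = -3*1 = -3)
S(R, A) = 1/(5 + A + R) (S(R, A) = 1/((5 + A) + R) = 1/(5 + A + R))
a = 8601/14 (a = (33 + 28)*(1/(5 + 1 + 8) + (14 - 1*4)) = 61*(1/14 + (14 - 4)) = 61*(1/14 + 10) = 61*(141/14) = 8601/14 ≈ 614.36)
(a*(-43))*D = ((8601/14)*(-43))*(-3) = -369843/14*(-3) = 1109529/14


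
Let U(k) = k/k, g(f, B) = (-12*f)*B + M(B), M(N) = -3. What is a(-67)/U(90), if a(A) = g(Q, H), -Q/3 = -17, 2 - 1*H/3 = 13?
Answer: 20193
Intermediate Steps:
H = -33 (H = 6 - 3*13 = 6 - 39 = -33)
Q = 51 (Q = -3*(-17) = 51)
g(f, B) = -3 - 12*B*f (g(f, B) = (-12*f)*B - 3 = -12*B*f - 3 = -3 - 12*B*f)
a(A) = 20193 (a(A) = -3 - 12*(-33)*51 = -3 + 20196 = 20193)
U(k) = 1
a(-67)/U(90) = 20193/1 = 20193*1 = 20193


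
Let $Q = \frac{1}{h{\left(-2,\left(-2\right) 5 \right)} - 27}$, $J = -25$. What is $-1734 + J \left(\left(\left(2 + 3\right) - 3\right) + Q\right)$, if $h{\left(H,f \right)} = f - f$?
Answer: $- \frac{48143}{27} \approx -1783.1$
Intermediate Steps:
$h{\left(H,f \right)} = 0$
$Q = - \frac{1}{27}$ ($Q = \frac{1}{0 - 27} = \frac{1}{-27} = - \frac{1}{27} \approx -0.037037$)
$-1734 + J \left(\left(\left(2 + 3\right) - 3\right) + Q\right) = -1734 - 25 \left(\left(\left(2 + 3\right) - 3\right) - \frac{1}{27}\right) = -1734 - 25 \left(\left(5 - 3\right) - \frac{1}{27}\right) = -1734 - 25 \left(2 - \frac{1}{27}\right) = -1734 - \frac{1325}{27} = - \frac{48143}{27}$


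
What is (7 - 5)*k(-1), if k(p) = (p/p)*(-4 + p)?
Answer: -10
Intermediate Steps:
k(p) = -4 + p (k(p) = 1*(-4 + p) = -4 + p)
(7 - 5)*k(-1) = (7 - 5)*(-4 - 1) = 2*(-5) = -10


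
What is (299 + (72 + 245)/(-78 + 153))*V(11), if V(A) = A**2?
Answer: 2751782/75 ≈ 36690.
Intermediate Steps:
(299 + (72 + 245)/(-78 + 153))*V(11) = (299 + (72 + 245)/(-78 + 153))*11**2 = (299 + 317/75)*121 = (22742/75)*121 = 2751782/75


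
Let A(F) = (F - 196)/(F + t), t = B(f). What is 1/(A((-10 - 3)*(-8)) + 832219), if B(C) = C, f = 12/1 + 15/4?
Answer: 479/398632533 ≈ 1.2016e-6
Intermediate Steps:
f = 63/4 (f = 12*1 + 15*(¼) = 12 + 15/4 = 63/4 ≈ 15.750)
t = 63/4 ≈ 15.750
A(F) = (-196 + F)/(63/4 + F) (A(F) = (F - 196)/(F + 63/4) = (-196 + F)/(63/4 + F))
1/(A((-10 - 3)*(-8)) + 832219) = 1/(4*(-196 + (-10 - 3)*(-8))/(63 + 4*((-10 - 3)*(-8))) + 832219) = 1/(4*(-196 - 13*(-8))/(63 + 4*(-13*(-8))) + 832219) = 1/(4*(-196 + 104)/(63 + 4*104) + 832219) = 1/(4*(-92)/(63 + 416) + 832219) = 1/(4*(-92)/479 + 832219) = 1/(4*(1/479)*(-92) + 832219) = 1/(-368/479 + 832219) = 1/(398632533/479) = 479/398632533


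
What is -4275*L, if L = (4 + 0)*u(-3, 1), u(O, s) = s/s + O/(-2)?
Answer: -42750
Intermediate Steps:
u(O, s) = 1 - O/2 (u(O, s) = 1 + O*(-1/2) = 1 - O/2)
L = 10 (L = (4 + 0)*(1 - 1/2*(-3)) = 4*(1 + 3/2) = 4*(5/2) = 10)
-4275*L = -4275*10 = -42750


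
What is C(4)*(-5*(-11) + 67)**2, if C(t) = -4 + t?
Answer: 0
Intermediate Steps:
C(4)*(-5*(-11) + 67)**2 = (-4 + 4)*(-5*(-11) + 67)**2 = 0*(55 + 67)**2 = 0*122**2 = 0*14884 = 0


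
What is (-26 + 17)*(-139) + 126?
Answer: 1377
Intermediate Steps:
(-26 + 17)*(-139) + 126 = -9*(-139) + 126 = 1251 + 126 = 1377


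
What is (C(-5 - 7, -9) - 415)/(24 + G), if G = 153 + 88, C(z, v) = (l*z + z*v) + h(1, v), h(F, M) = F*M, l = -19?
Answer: -88/265 ≈ -0.33208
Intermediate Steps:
C(z, v) = v - 19*z + v*z (C(z, v) = (-19*z + z*v) + 1*v = (-19*z + v*z) + v = v - 19*z + v*z)
G = 241
(C(-5 - 7, -9) - 415)/(24 + G) = ((-9 - 19*(-5 - 7) - 9*(-5 - 7)) - 415)/(24 + 241) = ((-9 - 19*(-12) - 9*(-12)) - 415)/265 = ((-9 + 228 + 108) - 415)*(1/265) = (327 - 415)*(1/265) = -88*1/265 = -88/265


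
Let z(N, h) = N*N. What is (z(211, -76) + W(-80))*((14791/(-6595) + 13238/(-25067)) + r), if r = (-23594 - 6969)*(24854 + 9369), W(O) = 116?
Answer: -7718381116494946219404/165316865 ≈ -4.6688e+13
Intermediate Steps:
z(N, h) = N²
r = -1045957549 (r = -30563*34223 = -1045957549)
(z(211, -76) + W(-80))*((14791/(-6595) + 13238/(-25067)) + r) = (211² + 116)*((14791/(-6595) + 13238/(-25067)) - 1045957549) = (44521 + 116)*((14791*(-1/6595) + 13238*(-1/25067)) - 1045957549) = 44637*((-14791/6595 - 13238/25067) - 1045957549) = 44637*(-458070607/165316865 - 1045957549) = 44637*(-172914423381834492/165316865) = -7718381116494946219404/165316865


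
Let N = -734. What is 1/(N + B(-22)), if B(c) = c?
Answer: -1/756 ≈ -0.0013228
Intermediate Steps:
1/(N + B(-22)) = 1/(-734 - 22) = 1/(-756) = -1/756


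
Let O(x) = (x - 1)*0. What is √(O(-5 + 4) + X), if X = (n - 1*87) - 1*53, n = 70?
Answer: I*√70 ≈ 8.3666*I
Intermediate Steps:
O(x) = 0 (O(x) = (-1 + x)*0 = 0)
X = -70 (X = (70 - 1*87) - 1*53 = (70 - 87) - 53 = -17 - 53 = -70)
√(O(-5 + 4) + X) = √(0 - 70) = √(-70) = I*√70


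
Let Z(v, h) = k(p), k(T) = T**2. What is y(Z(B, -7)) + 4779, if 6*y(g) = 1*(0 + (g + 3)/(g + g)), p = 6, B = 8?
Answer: 688189/144 ≈ 4779.1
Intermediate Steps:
Z(v, h) = 36 (Z(v, h) = 6**2 = 36)
y(g) = (3 + g)/(12*g) (y(g) = (1*(0 + (g + 3)/(g + g)))/6 = (1*(0 + (3 + g)/((2*g))))/6 = (1*(0 + (3 + g)*(1/(2*g))))/6 = (1*(0 + (3 + g)/(2*g)))/6 = (1*((3 + g)/(2*g)))/6 = ((3 + g)/(2*g))/6 = (3 + g)/(12*g))
y(Z(B, -7)) + 4779 = (1/12)*(3 + 36)/36 + 4779 = (1/12)*(1/36)*39 + 4779 = 13/144 + 4779 = 688189/144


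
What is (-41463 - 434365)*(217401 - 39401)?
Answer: -84697384000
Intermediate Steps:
(-41463 - 434365)*(217401 - 39401) = -475828*178000 = -84697384000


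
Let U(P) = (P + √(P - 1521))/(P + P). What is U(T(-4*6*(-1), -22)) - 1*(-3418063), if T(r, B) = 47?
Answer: 6836127/2 + I*√1474/94 ≈ 3.4181e+6 + 0.40843*I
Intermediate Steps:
U(P) = (P + √(-1521 + P))/(2*P) (U(P) = (P + √(-1521 + P))/((2*P)) = (P + √(-1521 + P))*(1/(2*P)) = (P + √(-1521 + P))/(2*P))
U(T(-4*6*(-1), -22)) - 1*(-3418063) = (½)*(47 + √(-1521 + 47))/47 - 1*(-3418063) = (½)*(1/47)*(47 + √(-1474)) + 3418063 = (½)*(1/47)*(47 + I*√1474) + 3418063 = (½ + I*√1474/94) + 3418063 = 6836127/2 + I*√1474/94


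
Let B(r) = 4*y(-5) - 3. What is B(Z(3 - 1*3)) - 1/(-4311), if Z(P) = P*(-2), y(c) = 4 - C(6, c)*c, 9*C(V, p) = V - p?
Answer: 17936/479 ≈ 37.445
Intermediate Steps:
C(V, p) = -p/9 + V/9 (C(V, p) = (V - p)/9 = -p/9 + V/9)
y(c) = 4 - c*(⅔ - c/9) (y(c) = 4 - (-c/9 + (⅑)*6)*c = 4 - (-c/9 + ⅔)*c = 4 - (⅔ - c/9)*c = 4 - c*(⅔ - c/9))
Z(P) = -2*P
B(r) = 337/9 (B(r) = 4*(4 + (⅑)*(-5)*(-6 - 5)) - 3 = 4*(4 + (⅑)*(-5)*(-11)) - 3 = 4*(4 + 55/9) - 3 = 4*(91/9) - 3 = 364/9 - 3 = 337/9)
B(Z(3 - 1*3)) - 1/(-4311) = 337/9 - 1/(-4311) = 337/9 - 1*(-1/4311) = 337/9 + 1/4311 = 17936/479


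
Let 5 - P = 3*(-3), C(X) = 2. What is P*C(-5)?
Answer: 28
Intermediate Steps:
P = 14 (P = 5 - 3*(-3) = 5 - 1*(-9) = 5 + 9 = 14)
P*C(-5) = 14*2 = 28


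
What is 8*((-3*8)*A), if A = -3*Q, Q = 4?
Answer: 2304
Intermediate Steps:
A = -12 (A = -3*4 = -12)
8*((-3*8)*A) = 8*(-3*8*(-12)) = 8*(-24*(-12)) = 8*288 = 2304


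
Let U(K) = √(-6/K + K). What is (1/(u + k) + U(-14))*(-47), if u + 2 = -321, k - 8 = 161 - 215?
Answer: 47/369 - 47*I*√665/7 ≈ 0.12737 - 173.15*I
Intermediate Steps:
k = -46 (k = 8 + (161 - 215) = 8 - 54 = -46)
u = -323 (u = -2 - 321 = -323)
U(K) = √(K - 6/K)
(1/(u + k) + U(-14))*(-47) = (1/(-323 - 46) + √(-14 - 6/(-14)))*(-47) = (1/(-369) + √(-14 - 6*(-1/14)))*(-47) = (-1/369 + √(-14 + 3/7))*(-47) = (-1/369 + √(-95/7))*(-47) = (-1/369 + I*√665/7)*(-47) = 47/369 - 47*I*√665/7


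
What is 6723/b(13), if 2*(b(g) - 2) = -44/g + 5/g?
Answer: 13446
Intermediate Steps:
b(g) = 2 - 39/(2*g) (b(g) = 2 + (-44/g + 5/g)/2 = 2 + (-39/g)/2 = 2 - 39/(2*g))
6723/b(13) = 6723/(2 - 39/2/13) = 6723/(2 - 39/2*1/13) = 6723/(2 - 3/2) = 6723/(½) = 6723*2 = 13446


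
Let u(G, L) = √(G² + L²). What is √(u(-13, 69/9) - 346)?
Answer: √(-3114 + 15*√82)/3 ≈ 18.191*I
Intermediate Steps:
√(u(-13, 69/9) - 346) = √(√((-13)² + (69/9)²) - 346) = √(√(169 + (69*(⅑))²) - 346) = √(√(169 + (23/3)²) - 346) = √(√(169 + 529/9) - 346) = √(√(2050/9) - 346) = √(5*√82/3 - 346) = √(-346 + 5*√82/3)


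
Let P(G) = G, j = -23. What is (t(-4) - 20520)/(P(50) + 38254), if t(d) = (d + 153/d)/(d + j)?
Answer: -2215991/4136832 ≈ -0.53567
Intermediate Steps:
t(d) = (d + 153/d)/(-23 + d) (t(d) = (d + 153/d)/(d - 23) = (d + 153/d)/(-23 + d))
(t(-4) - 20520)/(P(50) + 38254) = ((153 + (-4)²)/((-4)*(-23 - 4)) - 20520)/(50 + 38254) = (-¼*(153 + 16)/(-27) - 20520)/38304 = (-¼*(-1/27)*169 - 20520)*(1/38304) = (169/108 - 20520)*(1/38304) = -2215991/108*1/38304 = -2215991/4136832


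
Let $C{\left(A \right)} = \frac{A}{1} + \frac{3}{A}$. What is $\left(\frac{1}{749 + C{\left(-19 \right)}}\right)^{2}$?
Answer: $\frac{361}{192293689} \approx 1.8773 \cdot 10^{-6}$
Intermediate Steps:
$C{\left(A \right)} = A + \frac{3}{A}$ ($C{\left(A \right)} = A 1 + \frac{3}{A} = A + \frac{3}{A}$)
$\left(\frac{1}{749 + C{\left(-19 \right)}}\right)^{2} = \left(\frac{1}{749 - \left(19 - \frac{3}{-19}\right)}\right)^{2} = \left(\frac{1}{749 + \left(-19 + 3 \left(- \frac{1}{19}\right)\right)}\right)^{2} = \left(\frac{1}{749 - \frac{364}{19}}\right)^{2} = \left(\frac{1}{\frac{13867}{19}}\right)^{2} = \left(\frac{19}{13867}\right)^{2} = \frac{361}{192293689}$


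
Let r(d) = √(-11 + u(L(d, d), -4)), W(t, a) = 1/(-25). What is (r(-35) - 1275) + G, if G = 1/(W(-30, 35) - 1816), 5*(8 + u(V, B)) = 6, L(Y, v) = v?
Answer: -57886300/45401 + I*√445/5 ≈ -1275.0 + 4.219*I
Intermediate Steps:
u(V, B) = -34/5 (u(V, B) = -8 + (⅕)*6 = -8 + 6/5 = -34/5)
W(t, a) = -1/25
G = -25/45401 (G = 1/(-1/25 - 1816) = 1/(-45401/25) = -25/45401 ≈ -0.00055065)
r(d) = I*√445/5 (r(d) = √(-11 - 34/5) = √(-89/5) = I*√445/5)
(r(-35) - 1275) + G = (I*√445/5 - 1275) - 25/45401 = (-1275 + I*√445/5) - 25/45401 = -57886300/45401 + I*√445/5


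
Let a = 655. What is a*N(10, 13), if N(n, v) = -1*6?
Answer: -3930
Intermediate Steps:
N(n, v) = -6
a*N(10, 13) = 655*(-6) = -3930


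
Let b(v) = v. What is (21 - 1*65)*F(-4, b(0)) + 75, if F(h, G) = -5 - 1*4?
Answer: 471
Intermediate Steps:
F(h, G) = -9 (F(h, G) = -5 - 4 = -9)
(21 - 1*65)*F(-4, b(0)) + 75 = (21 - 1*65)*(-9) + 75 = (21 - 65)*(-9) + 75 = -44*(-9) + 75 = 396 + 75 = 471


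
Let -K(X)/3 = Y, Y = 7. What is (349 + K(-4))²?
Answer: 107584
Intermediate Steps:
K(X) = -21 (K(X) = -3*7 = -21)
(349 + K(-4))² = (349 - 21)² = 328² = 107584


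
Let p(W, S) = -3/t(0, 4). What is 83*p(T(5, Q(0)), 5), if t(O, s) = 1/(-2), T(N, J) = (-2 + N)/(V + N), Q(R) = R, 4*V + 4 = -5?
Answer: 498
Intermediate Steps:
V = -9/4 (V = -1 + (1/4)*(-5) = -1 - 5/4 = -9/4 ≈ -2.2500)
T(N, J) = (-2 + N)/(-9/4 + N)
t(O, s) = -1/2
p(W, S) = 6 (p(W, S) = -3/(-1/2) = -3*(-2) = 6)
83*p(T(5, Q(0)), 5) = 83*6 = 498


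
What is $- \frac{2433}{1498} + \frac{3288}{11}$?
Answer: $\frac{4898661}{16478} \approx 297.29$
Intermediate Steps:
$- \frac{2433}{1498} + \frac{3288}{11} = \frac{4898661}{16478}$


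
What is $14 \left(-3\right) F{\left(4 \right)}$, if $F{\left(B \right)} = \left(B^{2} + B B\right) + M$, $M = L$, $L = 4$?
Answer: $-1512$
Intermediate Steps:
$M = 4$
$F{\left(B \right)} = 4 + 2 B^{2}$ ($F{\left(B \right)} = \left(B^{2} + B B\right) + 4 = \left(B^{2} + B^{2}\right) + 4 = 2 B^{2} + 4 = 4 + 2 B^{2}$)
$14 \left(-3\right) F{\left(4 \right)} = 14 \left(-3\right) \left(4 + 2 \cdot 4^{2}\right) = - 42 \left(4 + 2 \cdot 16\right) = - 42 \left(4 + 32\right) = \left(-42\right) 36 = -1512$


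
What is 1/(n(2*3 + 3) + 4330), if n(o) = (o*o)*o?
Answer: 1/5059 ≈ 0.00019767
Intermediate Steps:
n(o) = o**3 (n(o) = o**2*o = o**3)
1/(n(2*3 + 3) + 4330) = 1/((2*3 + 3)**3 + 4330) = 1/((6 + 3)**3 + 4330) = 1/(9**3 + 4330) = 1/(729 + 4330) = 1/5059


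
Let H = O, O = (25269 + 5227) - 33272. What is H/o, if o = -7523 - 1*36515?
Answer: 1388/22019 ≈ 0.063036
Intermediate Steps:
o = -44038 (o = -7523 - 36515 = -44038)
O = -2776 (O = 30496 - 33272 = -2776)
H = -2776
H/o = -2776/(-44038) = -2776*(-1/44038) = 1388/22019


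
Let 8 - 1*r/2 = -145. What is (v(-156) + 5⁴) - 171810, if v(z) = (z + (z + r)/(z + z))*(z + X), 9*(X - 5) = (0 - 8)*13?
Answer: -68210149/468 ≈ -1.4575e+5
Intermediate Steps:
r = 306 (r = 16 - 2*(-145) = 16 + 290 = 306)
X = -59/9 (X = 5 + ((0 - 8)*13)/9 = 5 + (-8*13)/9 = 5 + (⅑)*(-104) = 5 - 104/9 = -59/9 ≈ -6.5556)
v(z) = (-59/9 + z)*(z + (306 + z)/(2*z)) (v(z) = (z + (z + 306)/(z + z))*(z - 59/9) = (z + (306 + z)/((2*z)))*(-59/9 + z) = (z + (306 + z)*(1/(2*z)))*(-59/9 + z) = (z + (306 + z)/(2*z))*(-59/9 + z) = (-59/9 + z)*(z + (306 + z)/(2*z)))
(v(-156) + 5⁴) - 171810 = ((2695/18 + (-156)² - 1003/(-156) - 109/18*(-156)) + 5⁴) - 171810 = ((2695/18 + 24336 - 1003*(-1/156) + 2834/3) + 625) - 171810 = ((2695/18 + 24336 + 1003/156 + 2834/3) + 625) - 171810 = (11904431/468 + 625) - 171810 = 12196931/468 - 171810 = -68210149/468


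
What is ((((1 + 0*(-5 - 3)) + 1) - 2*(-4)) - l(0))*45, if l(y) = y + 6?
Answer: 180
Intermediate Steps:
l(y) = 6 + y
((((1 + 0*(-5 - 3)) + 1) - 2*(-4)) - l(0))*45 = ((((1 + 0*(-5 - 3)) + 1) - 2*(-4)) - (6 + 0))*45 = ((((1 + 0*(-8)) + 1) + 8) - 1*6)*45 = ((((1 + 0) + 1) + 8) - 6)*45 = (((1 + 1) + 8) - 6)*45 = ((2 + 8) - 6)*45 = (10 - 6)*45 = 4*45 = 180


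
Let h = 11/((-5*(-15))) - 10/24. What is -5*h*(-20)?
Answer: -27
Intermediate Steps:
h = -27/100 (h = 11/75 - 10*1/24 = 11*(1/75) - 5/12 = 11/75 - 5/12 = -27/100 ≈ -0.27000)
-5*h*(-20) = -5*(-27/100)*(-20) = (27/20)*(-20) = -27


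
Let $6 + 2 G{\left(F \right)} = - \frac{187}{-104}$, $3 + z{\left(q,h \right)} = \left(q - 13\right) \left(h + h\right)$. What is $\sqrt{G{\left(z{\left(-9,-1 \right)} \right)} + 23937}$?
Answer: $\frac{\sqrt{64719967}}{52} \approx 154.71$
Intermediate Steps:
$z{\left(q,h \right)} = -3 + 2 h \left(-13 + q\right)$ ($z{\left(q,h \right)} = -3 + \left(q - 13\right) \left(h + h\right) = -3 + \left(-13 + q\right) 2 h = -3 + 2 h \left(-13 + q\right)$)
$G{\left(F \right)} = - \frac{437}{208}$ ($G{\left(F \right)} = -3 + \frac{\left(-187\right) \frac{1}{-104}}{2} = -3 + \frac{\left(-187\right) \left(- \frac{1}{104}\right)}{2} = -3 + \frac{1}{2} \cdot \frac{187}{104} = -3 + \frac{187}{208} = - \frac{437}{208}$)
$\sqrt{G{\left(z{\left(-9,-1 \right)} \right)} + 23937} = \sqrt{- \frac{437}{208} + 23937} = \sqrt{\frac{4978459}{208}} = \frac{\sqrt{64719967}}{52}$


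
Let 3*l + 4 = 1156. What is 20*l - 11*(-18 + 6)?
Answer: 7812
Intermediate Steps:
l = 384 (l = -4/3 + (⅓)*1156 = -4/3 + 1156/3 = 384)
20*l - 11*(-18 + 6) = 20*384 - 11*(-18 + 6) = 7680 - 11*(-12) = 7680 + 132 = 7812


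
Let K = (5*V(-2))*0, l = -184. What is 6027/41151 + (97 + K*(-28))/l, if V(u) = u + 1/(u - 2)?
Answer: -960893/2523928 ≈ -0.38071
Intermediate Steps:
V(u) = u + 1/(-2 + u)
K = 0 (K = (5*((1 + (-2)² - 2*(-2))/(-2 - 2)))*0 = (5*((1 + 4 + 4)/(-4)))*0 = (5*(-¼*9))*0 = (5*(-9/4))*0 = -45/4*0 = 0)
6027/41151 + (97 + K*(-28))/l = 6027/41151 + (97 + 0*(-28))/(-184) = 6027*(1/41151) + (97 + 0)*(-1/184) = 2009/13717 + 97*(-1/184) = 2009/13717 - 97/184 = -960893/2523928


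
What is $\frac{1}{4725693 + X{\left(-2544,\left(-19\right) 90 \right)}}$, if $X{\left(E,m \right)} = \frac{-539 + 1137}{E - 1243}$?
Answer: $\frac{3787}{17896198793} \approx 2.1161 \cdot 10^{-7}$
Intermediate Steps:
$X{\left(E,m \right)} = \frac{598}{-1243 + E}$
$\frac{1}{4725693 + X{\left(-2544,\left(-19\right) 90 \right)}} = \frac{1}{4725693 + \frac{598}{-1243 - 2544}} = \frac{1}{4725693 + \frac{598}{-3787}} = \frac{1}{4725693 + 598 \left(- \frac{1}{3787}\right)} = \frac{1}{4725693 - \frac{598}{3787}} = \frac{1}{\frac{17896198793}{3787}} = \frac{3787}{17896198793}$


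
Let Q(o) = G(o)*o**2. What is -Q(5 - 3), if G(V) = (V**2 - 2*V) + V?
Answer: -8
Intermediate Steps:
G(V) = V**2 - V
Q(o) = o**3*(-1 + o) (Q(o) = (o*(-1 + o))*o**2 = o**3*(-1 + o))
-Q(5 - 3) = -(5 - 3)**3*(-1 + (5 - 3)) = -2**3*(-1 + 2) = -8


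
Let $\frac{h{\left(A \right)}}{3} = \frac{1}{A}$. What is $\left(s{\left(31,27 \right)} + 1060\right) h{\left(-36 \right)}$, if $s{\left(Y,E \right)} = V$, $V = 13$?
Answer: $- \frac{1073}{12} \approx -89.417$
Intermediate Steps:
$h{\left(A \right)} = \frac{3}{A}$
$s{\left(Y,E \right)} = 13$
$\left(s{\left(31,27 \right)} + 1060\right) h{\left(-36 \right)} = \left(13 + 1060\right) \frac{3}{-36} = 1073 \cdot 3 \left(- \frac{1}{36}\right) = 1073 \left(- \frac{1}{12}\right) = - \frac{1073}{12}$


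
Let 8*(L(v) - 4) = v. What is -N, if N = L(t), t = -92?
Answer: 15/2 ≈ 7.5000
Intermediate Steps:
L(v) = 4 + v/8
N = -15/2 (N = 4 + (1/8)*(-92) = 4 - 23/2 = -15/2 ≈ -7.5000)
-N = -1*(-15/2) = 15/2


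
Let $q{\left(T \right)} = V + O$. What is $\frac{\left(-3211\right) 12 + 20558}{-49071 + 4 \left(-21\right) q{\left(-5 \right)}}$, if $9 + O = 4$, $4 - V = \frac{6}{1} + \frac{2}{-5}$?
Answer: $\frac{8170}{22053} \approx 0.37047$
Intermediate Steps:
$V = - \frac{8}{5}$ ($V = 4 - \left(\frac{6}{1} + \frac{2}{-5}\right) = 4 - \left(6 \cdot 1 + 2 \left(- \frac{1}{5}\right)\right) = 4 - \left(6 - \frac{2}{5}\right) = 4 - \frac{28}{5} = - \frac{8}{5} \approx -1.6$)
$O = -5$ ($O = -9 + 4 = -5$)
$q{\left(T \right)} = - \frac{33}{5}$ ($q{\left(T \right)} = - \frac{8}{5} - 5 = - \frac{33}{5}$)
$\frac{\left(-3211\right) 12 + 20558}{-49071 + 4 \left(-21\right) q{\left(-5 \right)}} = \frac{\left(-3211\right) 12 + 20558}{-49071 + 4 \left(-21\right) \left(- \frac{33}{5}\right)} = \frac{-38532 + 20558}{-49071 - - \frac{2772}{5}} = - \frac{17974}{-49071 + \frac{2772}{5}} = - \frac{17974}{- \frac{242583}{5}} = \left(-17974\right) \left(- \frac{5}{242583}\right) = \frac{8170}{22053}$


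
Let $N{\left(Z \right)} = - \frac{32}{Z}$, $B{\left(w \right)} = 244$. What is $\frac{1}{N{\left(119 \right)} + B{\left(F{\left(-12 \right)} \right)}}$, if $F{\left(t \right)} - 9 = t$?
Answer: $\frac{119}{29004} \approx 0.0041029$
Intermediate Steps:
$F{\left(t \right)} = 9 + t$
$\frac{1}{N{\left(119 \right)} + B{\left(F{\left(-12 \right)} \right)}} = \frac{1}{- \frac{32}{119} + 244} = \frac{1}{\frac{29004}{119}} = \frac{119}{29004}$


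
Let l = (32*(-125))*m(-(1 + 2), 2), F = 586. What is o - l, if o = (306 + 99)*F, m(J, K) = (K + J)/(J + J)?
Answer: 713990/3 ≈ 2.3800e+5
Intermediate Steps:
m(J, K) = (J + K)/(2*J) (m(J, K) = (J + K)/((2*J)) = (J + K)*(1/(2*J)) = (J + K)/(2*J))
o = 237330 (o = (306 + 99)*586 = 405*586 = 237330)
l = -2000/3 (l = (32*(-125))*((-(1 + 2) + 2)/(2*((-(1 + 2))))) = -2000*(-1*3 + 2)/((-1*3)) = -2000*(-3 + 2)/(-3) = -2000*(-1)*(-1)/3 = -4000*⅙ = -2000/3 ≈ -666.67)
o - l = 237330 - 1*(-2000/3) = 237330 + 2000/3 = 713990/3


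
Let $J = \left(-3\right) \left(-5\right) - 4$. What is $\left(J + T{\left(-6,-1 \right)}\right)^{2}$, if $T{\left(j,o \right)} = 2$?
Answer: $169$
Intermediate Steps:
$J = 11$ ($J = 15 - 4 = 11$)
$\left(J + T{\left(-6,-1 \right)}\right)^{2} = \left(11 + 2\right)^{2} = 13^{2} = 169$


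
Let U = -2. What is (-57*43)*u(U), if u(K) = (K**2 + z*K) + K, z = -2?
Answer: -14706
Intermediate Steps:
u(K) = K**2 - K (u(K) = (K**2 - 2*K) + K = K**2 - K)
(-57*43)*u(U) = (-57*43)*(-2*(-1 - 2)) = -(-4902)*(-3) = -2451*6 = -14706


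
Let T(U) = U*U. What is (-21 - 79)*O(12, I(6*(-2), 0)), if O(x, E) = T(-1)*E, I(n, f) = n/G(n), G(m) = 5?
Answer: 240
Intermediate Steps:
T(U) = U²
I(n, f) = n/5
O(x, E) = E (O(x, E) = (-1)²*E = 1*E = E)
(-21 - 79)*O(12, I(6*(-2), 0)) = (-21 - 79)*((6*(-2))/5) = -20*(-12) = -100*(-12/5) = 240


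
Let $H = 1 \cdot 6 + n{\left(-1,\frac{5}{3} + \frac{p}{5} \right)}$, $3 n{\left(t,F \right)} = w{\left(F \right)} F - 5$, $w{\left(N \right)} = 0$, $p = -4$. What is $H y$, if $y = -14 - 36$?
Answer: $- \frac{650}{3} \approx -216.67$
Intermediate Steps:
$y = -50$
$n{\left(t,F \right)} = - \frac{5}{3}$ ($n{\left(t,F \right)} = \frac{0 F - 5}{3} = \frac{0 - 5}{3} = \frac{1}{3} \left(-5\right) = - \frac{5}{3}$)
$H = \frac{13}{3}$ ($H = 1 \cdot 6 - \frac{5}{3} = 6 - \frac{5}{3} = \frac{13}{3} \approx 4.3333$)
$H y = \frac{13}{3} \left(-50\right) = - \frac{650}{3}$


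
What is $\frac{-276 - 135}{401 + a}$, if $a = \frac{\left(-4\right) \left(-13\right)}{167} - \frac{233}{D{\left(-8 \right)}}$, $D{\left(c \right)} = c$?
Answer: $- \frac{549096}{575063} \approx -0.95484$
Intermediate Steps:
$a = \frac{39327}{1336}$ ($a = \frac{\left(-4\right) \left(-13\right)}{167} - \frac{233}{-8} = 52 \cdot \frac{1}{167} - - \frac{233}{8} = \frac{52}{167} + \frac{233}{8} = \frac{39327}{1336} \approx 29.436$)
$\frac{-276 - 135}{401 + a} = \frac{-276 - 135}{401 + \frac{39327}{1336}} = - \frac{411}{\frac{575063}{1336}} = \left(-411\right) \frac{1336}{575063} = - \frac{549096}{575063}$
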